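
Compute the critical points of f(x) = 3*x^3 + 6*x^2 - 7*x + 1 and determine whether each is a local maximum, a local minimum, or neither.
f'(x) = 9*x^2 + 12*x - 7

Solve f'(x) = 0:
  9*x^2 + 12*x - 7 = 0 has no rational roots; quadratic formula: x = (-12 ± √396)/18.
  ⇒ x = -sqrt(11)/3 - 2/3 ≈ -1.7722, -2/3 + sqrt(11)/3 ≈ 0.4389

f''(x) = 18*x + 12
Second-derivative test at each critical point:
  f''(-1.7722) = -19.8997 < 0 → local maximum
  f''(0.4389) = 19.8997 > 0 → local minimum

Critical points: x = -sqrt(11)/3 - 2/3 ≈ -1.7722 (local maximum); x = -2/3 + sqrt(11)/3 ≈ 0.4389 (local minimum)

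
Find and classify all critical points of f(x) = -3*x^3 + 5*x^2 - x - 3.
f'(x) = -9*x^2 + 10*x - 1

Solve f'(x) = 0:
  Factor: -9*x^2 + 10*x - 1 = -(x - 1)*(9*x - 1) = 0.
  ⇒ x = 1/9, 1

f''(x) = 10 - 18*x
Second-derivative test at each critical point:
  f''(1/9) = 8 > 0 → local minimum
  f''(1) = -8 < 0 → local maximum

Critical points: x = 1/9 (local minimum); x = 1 (local maximum)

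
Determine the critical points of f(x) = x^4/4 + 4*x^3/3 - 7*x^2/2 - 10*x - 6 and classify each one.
f'(x) = x^3 + 4*x^2 - 7*x - 10

Solve f'(x) = 0:
  Factor: x^3 + 4*x^2 - 7*x - 10 = (x - 2)*(x + 1)*(x + 5) = 0.
  ⇒ x = -5, -1, 2

f''(x) = 3*x^2 + 8*x - 7
Second-derivative test at each critical point:
  f''(-5) = 28 > 0 → local minimum
  f''(-1) = -12 < 0 → local maximum
  f''(2) = 21 > 0 → local minimum

Critical points: x = -5 (local minimum); x = -1 (local maximum); x = 2 (local minimum)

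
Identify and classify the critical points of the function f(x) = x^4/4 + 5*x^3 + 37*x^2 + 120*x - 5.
f'(x) = x^3 + 15*x^2 + 74*x + 120

Solve f'(x) = 0:
  Factor: x^3 + 15*x^2 + 74*x + 120 = (x + 4)*(x + 5)*(x + 6) = 0.
  ⇒ x = -6, -5, -4

f''(x) = 3*x^2 + 30*x + 74
Second-derivative test at each critical point:
  f''(-6) = 2 > 0 → local minimum
  f''(-5) = -1 < 0 → local maximum
  f''(-4) = 2 > 0 → local minimum

Critical points: x = -6 (local minimum); x = -5 (local maximum); x = -4 (local minimum)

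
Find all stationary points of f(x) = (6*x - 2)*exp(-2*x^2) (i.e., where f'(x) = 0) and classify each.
f'(x) = 2*(-4*x*(3*x - 1) + 3)*exp(-2*x^2)

Solve f'(x) = 0:
  f'(x) = (-24*x^2 + 8*x + 6)·exp(-2*x^2) and exp(-2*x^2) > 0 for every x, so f'(x) = 0 ⇔ -24*x^2 + 8*x + 6 = 0.
  Factor: -24*x^2 + 8*x + 6 = -2*(12*x^2 - 4*x - 3); 12*x^2 - 4*x - 3 = 0 has no rational roots; quadratic formula: x = (4 ± √160)/24.
  ⇒ x = 1/6 - sqrt(10)/6 ≈ -0.3604, 1/6 + sqrt(10)/6 ≈ 0.6937

f''(x) = 8*(4*x^2*(3*x - 1) - 9*x + 1)*exp(-2*x^2)
Second-derivative test at each critical point:
  f''(-0.3604) = 19.5112 > 0 → local minimum
  f''(0.6937) = -9.6626 < 0 → local maximum

Critical points: x = 1/6 - sqrt(10)/6 ≈ -0.3604 (local minimum); x = 1/6 + sqrt(10)/6 ≈ 0.6937 (local maximum)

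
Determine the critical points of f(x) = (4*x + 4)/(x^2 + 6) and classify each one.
f'(x) = 4*(x^2 - 2*x*(x + 1) + 6)/(x^2 + 6)^2

Solve f'(x) = 0:
  f'(x) = -4*(x^2 + 2*x - 6)/(x^2 + 6)^2; the denominator is positive wherever f is defined, so f'(x) = 0 ⇔ -4*x^2 - 8*x + 24 = 0.
  Factor: -4*x^2 - 8*x + 24 = -4*(x^2 + 2*x - 6); x^2 + 2*x - 6 = 0 has no rational roots; quadratic formula: x = (-2 ± √28)/2.
  ⇒ x = -sqrt(7) - 1 ≈ -3.6458, -1 + sqrt(7) ≈ 1.6458

f''(x) = 8*(4*x^2*(x + 1) - (3*x + 1)*(x^2 + 6))/(x^2 + 6)^3
Second-derivative test at each critical point:
  f''(-3.6458) = 0.0569 > 0 → local minimum
  f''(1.6458) = -0.2791 < 0 → local maximum

Critical points: x = -sqrt(7) - 1 ≈ -3.6458 (local minimum); x = -1 + sqrt(7) ≈ 1.6458 (local maximum)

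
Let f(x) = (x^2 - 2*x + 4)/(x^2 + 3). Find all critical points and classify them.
f'(x) = 2*(x^2 - x - 3)/(x^4 + 6*x^2 + 9)

Solve f'(x) = 0:
  f'(x) = 2*(x^2 - x - 3)/(x^2 + 3)^2; the denominator is positive wherever f is defined, so f'(x) = 0 ⇔ 2*x^2 - 2*x - 6 = 0.
  Factor: 2*x^2 - 2*x - 6 = 2*(x^2 - x - 3); x^2 - x - 3 = 0 has no rational roots; quadratic formula: x = (1 ± √13)/2.
  ⇒ x = 1/2 - sqrt(13)/2 ≈ -1.3028, 1/2 + sqrt(13)/2 ≈ 2.3028

f''(x) = 2*(-2*x^3 + 3*x^2 + 18*x - 3)/(x^6 + 9*x^4 + 27*x^2 + 27)
Second-derivative test at each critical point:
  f''(-1.3028) = -0.3268 < 0 → local maximum
  f''(2.3028) = 0.1046 > 0 → local minimum

Critical points: x = 1/2 - sqrt(13)/2 ≈ -1.3028 (local maximum); x = 1/2 + sqrt(13)/2 ≈ 2.3028 (local minimum)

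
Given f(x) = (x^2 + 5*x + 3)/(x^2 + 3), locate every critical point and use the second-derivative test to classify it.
f'(x) = 5*(3 - x^2)/(x^4 + 6*x^2 + 9)

Solve f'(x) = 0:
  f'(x) = -5*(x^2 - 3)/(x^2 + 3)^2; the denominator is positive wherever f is defined, so f'(x) = 0 ⇔ 15 - 5*x^2 = 0.
  Factor: 15 - 5*x^2 = -5*(x^2 - 3); x^2 - 3 = 0 has no rational roots; quadratic formula: x = (0 ± √12)/2.
  ⇒ x = -sqrt(3) ≈ -1.7321, sqrt(3) ≈ 1.7321

f''(x) = 10*x*(x^2 - 9)/(x^6 + 9*x^4 + 27*x^2 + 27)
Second-derivative test at each critical point:
  f''(-1.7321) = 0.4811 > 0 → local minimum
  f''(1.7321) = -0.4811 < 0 → local maximum

Critical points: x = -sqrt(3) ≈ -1.7321 (local minimum); x = sqrt(3) ≈ 1.7321 (local maximum)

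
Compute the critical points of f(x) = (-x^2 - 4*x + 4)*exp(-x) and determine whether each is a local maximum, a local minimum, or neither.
f'(x) = (x^2 + 2*x - 8)*exp(-x)

Solve f'(x) = 0:
  f'(x) = (x^2 + 2*x - 8)·exp(-x) and exp(-x) > 0 for every x, so f'(x) = 0 ⇔ x^2 + 2*x - 8 = 0.
  Factor: x^2 + 2*x - 8 = (x - 2)*(x + 4) = 0.
  ⇒ x = -4, 2

f''(x) = (10 - x^2)*exp(-x)
Second-derivative test at each critical point:
  f''(-4) = -327.5889 < 0 → local maximum
  f''(2) = 0.8120 > 0 → local minimum

Critical points: x = -4 (local maximum); x = 2 (local minimum)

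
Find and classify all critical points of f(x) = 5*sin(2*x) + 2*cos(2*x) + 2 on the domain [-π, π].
f'(x) = -4*sin(2*x) + 10*cos(2*x)

Solve f'(x) = 0 on [-π, π]:
  f'(x) = 0 ⇔ 5*cos(2*x) = 2*sin(2*x) ⇔ tan(2*x) = 5/2, i.e. 2*x = arctan(5/2) + nπ; keep the solutions lying in [-π, π].
  ⇒ x = -pi + atan(5/2)/2 ≈ -2.5464, -pi/2 + atan(5/2)/2 ≈ -0.9757, atan(5/2)/2 ≈ 0.5951, atan(5/2)/2 + pi/2 ≈ 2.1659

f''(x) = -20*sin(2*x) - 8*cos(2*x)
Second-derivative test at each critical point:
  f''(-2.5464) = -21.5407 < 0 → local maximum
  f''(-0.9757) = 21.5407 > 0 → local minimum
  f''(0.5951) = -21.5407 < 0 → local maximum
  f''(2.1659) = 21.5407 > 0 → local minimum

Critical points: x = -pi + atan(5/2)/2 ≈ -2.5464 (local maximum); x = -pi/2 + atan(5/2)/2 ≈ -0.9757 (local minimum); x = atan(5/2)/2 ≈ 0.5951 (local maximum); x = atan(5/2)/2 + pi/2 ≈ 2.1659 (local minimum)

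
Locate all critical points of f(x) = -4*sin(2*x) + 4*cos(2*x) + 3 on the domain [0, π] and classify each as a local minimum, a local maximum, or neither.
f'(x) = -8*sqrt(2)*sin(2*x + pi/4)

Solve f'(x) = 0 on [0, π]:
  f'(x) = 0 ⇔ -4*cos(2*x) = 4*sin(2*x) ⇔ tan(2*x) = -1, i.e. 2*x = arctan(-1) + nπ; keep the solutions lying in [0, π].
  ⇒ x = 3*pi/8 ≈ 1.1781, 7*pi/8 ≈ 2.7489

f''(x) = -16*sqrt(2)*cos(2*x + pi/4)
Second-derivative test at each critical point:
  f''(1.1781) = 22.6274 > 0 → local minimum
  f''(2.7489) = -22.6274 < 0 → local maximum

Critical points: x = 3*pi/8 ≈ 1.1781 (local minimum); x = 7*pi/8 ≈ 2.7489 (local maximum)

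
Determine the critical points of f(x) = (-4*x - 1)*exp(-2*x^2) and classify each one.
f'(x) = 4*(x*(4*x + 1) - 1)*exp(-2*x^2)

Solve f'(x) = 0:
  f'(x) = (16*x^2 + 4*x - 4)·exp(-2*x^2) and exp(-2*x^2) > 0 for every x, so f'(x) = 0 ⇔ 16*x^2 + 4*x - 4 = 0.
  Factor: 16*x^2 + 4*x - 4 = 4*(4*x^2 + x - 1); 4*x^2 + x - 1 = 0 has no rational roots; quadratic formula: x = (-1 ± √17)/8.
  ⇒ x = -sqrt(17)/8 - 1/8 ≈ -0.6404, -1/8 + sqrt(17)/8 ≈ 0.3904

f''(x) = 4*(-16*x^3 - 4*x^2 + 12*x + 1)*exp(-2*x^2)
Second-derivative test at each critical point:
  f''(-0.6404) = -7.2624 < 0 → local maximum
  f''(0.3904) = 12.1593 > 0 → local minimum

Critical points: x = -sqrt(17)/8 - 1/8 ≈ -0.6404 (local maximum); x = -1/8 + sqrt(17)/8 ≈ 0.3904 (local minimum)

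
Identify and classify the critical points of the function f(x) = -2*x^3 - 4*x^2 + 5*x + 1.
f'(x) = -6*x^2 - 8*x + 5

Solve f'(x) = 0:
  6*x^2 + 8*x - 5 = 0 has no rational roots; quadratic formula: x = (-8 ± √184)/12.
  ⇒ x = -sqrt(46)/6 - 2/3 ≈ -1.7971, -2/3 + sqrt(46)/6 ≈ 0.4637

f''(x) = -12*x - 8
Second-derivative test at each critical point:
  f''(-1.7971) = 13.5647 > 0 → local minimum
  f''(0.4637) = -13.5647 < 0 → local maximum

Critical points: x = -sqrt(46)/6 - 2/3 ≈ -1.7971 (local minimum); x = -2/3 + sqrt(46)/6 ≈ 0.4637 (local maximum)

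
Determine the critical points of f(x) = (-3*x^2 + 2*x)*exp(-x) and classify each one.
f'(x) = (3*x^2 - 8*x + 2)*exp(-x)

Solve f'(x) = 0:
  f'(x) = (3*x^2 - 8*x + 2)·exp(-x) and exp(-x) > 0 for every x, so f'(x) = 0 ⇔ 3*x^2 - 8*x + 2 = 0.
  3*x^2 - 8*x + 2 = 0 has no rational roots; quadratic formula: x = (8 ± √40)/6.
  ⇒ x = 4/3 - sqrt(10)/3 ≈ 0.2792, sqrt(10)/3 + 4/3 ≈ 2.3874

f''(x) = (-3*x^2 + 14*x - 10)*exp(-x)
Second-derivative test at each critical point:
  f''(0.2792) = -4.7836 < 0 → local maximum
  f''(2.3874) = 0.5810 > 0 → local minimum

Critical points: x = 4/3 - sqrt(10)/3 ≈ 0.2792 (local maximum); x = sqrt(10)/3 + 4/3 ≈ 2.3874 (local minimum)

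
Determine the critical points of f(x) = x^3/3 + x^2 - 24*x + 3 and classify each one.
f'(x) = x^2 + 2*x - 24

Solve f'(x) = 0:
  Factor: x^2 + 2*x - 24 = (x - 4)*(x + 6) = 0.
  ⇒ x = -6, 4

f''(x) = 2*x + 2
Second-derivative test at each critical point:
  f''(-6) = -10 < 0 → local maximum
  f''(4) = 10 > 0 → local minimum

Critical points: x = -6 (local maximum); x = 4 (local minimum)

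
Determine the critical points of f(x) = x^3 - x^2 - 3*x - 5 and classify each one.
f'(x) = 3*x^2 - 2*x - 3

Solve f'(x) = 0:
  3*x^2 - 2*x - 3 = 0 has no rational roots; quadratic formula: x = (2 ± √40)/6.
  ⇒ x = 1/3 - sqrt(10)/3 ≈ -0.7208, 1/3 + sqrt(10)/3 ≈ 1.3874

f''(x) = 6*x - 2
Second-derivative test at each critical point:
  f''(-0.7208) = -6.3246 < 0 → local maximum
  f''(1.3874) = 6.3246 > 0 → local minimum

Critical points: x = 1/3 - sqrt(10)/3 ≈ -0.7208 (local maximum); x = 1/3 + sqrt(10)/3 ≈ 1.3874 (local minimum)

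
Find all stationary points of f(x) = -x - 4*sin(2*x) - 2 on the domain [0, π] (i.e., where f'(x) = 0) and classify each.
f'(x) = 16*sin(x)^2 - 9

Solve f'(x) = 0 on [0, π]:
  f'(x) = 0 ⇔ cos(2*x) = -1/8, i.e. 2*x = ±arccos(-1/8) + 2nπ; keep the solutions lying in [0, π].
  ⇒ x = acos(-1/8)/2 ≈ 0.8481, pi - acos(-1/8)/2 ≈ 2.2935

f''(x) = 16*sin(2*x)
Second-derivative test at each critical point:
  f''(0.8481) = 15.8745 > 0 → local minimum
  f''(2.2935) = -15.8745 < 0 → local maximum

Critical points: x = acos(-1/8)/2 ≈ 0.8481 (local minimum); x = pi - acos(-1/8)/2 ≈ 2.2935 (local maximum)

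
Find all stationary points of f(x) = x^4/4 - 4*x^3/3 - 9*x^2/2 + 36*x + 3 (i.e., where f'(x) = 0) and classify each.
f'(x) = x^3 - 4*x^2 - 9*x + 36

Solve f'(x) = 0:
  Factor: x^3 - 4*x^2 - 9*x + 36 = (x - 4)*(x - 3)*(x + 3) = 0.
  ⇒ x = -3, 3, 4

f''(x) = 3*x^2 - 8*x - 9
Second-derivative test at each critical point:
  f''(-3) = 42 > 0 → local minimum
  f''(3) = -6 < 0 → local maximum
  f''(4) = 7 > 0 → local minimum

Critical points: x = -3 (local minimum); x = 3 (local maximum); x = 4 (local minimum)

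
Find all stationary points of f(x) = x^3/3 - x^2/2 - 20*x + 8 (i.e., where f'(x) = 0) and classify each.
f'(x) = x^2 - x - 20

Solve f'(x) = 0:
  Factor: x^2 - x - 20 = (x - 5)*(x + 4) = 0.
  ⇒ x = -4, 5

f''(x) = 2*x - 1
Second-derivative test at each critical point:
  f''(-4) = -9 < 0 → local maximum
  f''(5) = 9 > 0 → local minimum

Critical points: x = -4 (local maximum); x = 5 (local minimum)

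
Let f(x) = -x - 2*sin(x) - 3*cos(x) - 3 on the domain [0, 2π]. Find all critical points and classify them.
f'(x) = 3*sin(x) - 2*cos(x) - 1

Solve f'(x) = 0 on [0, 2π]:
  f'(x) = 0 ⇔ 3*sin(x) - 2*cos(x) = 1. Write the left side as R·cos(x + φ) with R = √((-2)² + (-3)²) = sqrt(13), cos φ = -2*sqrt(13)/13, sin φ = -3*sqrt(13)/13; then cos(x + φ) = sqrt(13)/13. Solve for x and keep the solutions lying in [0, 2π].
  ⇒ x = atan((3 + 4*sqrt(3))/(-2 + 6*sqrt(3))) ≈ 0.8690, atan((3 - 4*sqrt(3))/(-6*sqrt(3) - 2)) + pi ≈ 3.4486

f''(x) = 2*sin(x) + 3*cos(x)
Second-derivative test at each critical point:
  f''(0.8690) = 3.4641 > 0 → local minimum
  f''(3.4486) = -3.4641 < 0 → local maximum

Critical points: x = atan((3 + 4*sqrt(3))/(-2 + 6*sqrt(3))) ≈ 0.8690 (local minimum); x = atan((3 - 4*sqrt(3))/(-6*sqrt(3) - 2)) + pi ≈ 3.4486 (local maximum)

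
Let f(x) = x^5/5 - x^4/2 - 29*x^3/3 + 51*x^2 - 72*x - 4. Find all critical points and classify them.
f'(x) = x^4 - 2*x^3 - 29*x^2 + 102*x - 72

Solve f'(x) = 0:
  Factor: x^4 - 2*x^3 - 29*x^2 + 102*x - 72 = (x - 4)*(x - 3)*(x - 1)*(x + 6) = 0.
  ⇒ x = -6, 1, 3, 4

f''(x) = 4*x^3 - 6*x^2 - 58*x + 102
Second-derivative test at each critical point:
  f''(-6) = -630 < 0 → local maximum
  f''(1) = 42 > 0 → local minimum
  f''(3) = -18 < 0 → local maximum
  f''(4) = 30 > 0 → local minimum

Critical points: x = -6 (local maximum); x = 1 (local minimum); x = 3 (local maximum); x = 4 (local minimum)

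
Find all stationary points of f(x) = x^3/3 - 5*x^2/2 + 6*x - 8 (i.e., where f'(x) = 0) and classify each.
f'(x) = x^2 - 5*x + 6

Solve f'(x) = 0:
  Factor: x^2 - 5*x + 6 = (x - 3)*(x - 2) = 0.
  ⇒ x = 2, 3

f''(x) = 2*x - 5
Second-derivative test at each critical point:
  f''(2) = -1 < 0 → local maximum
  f''(3) = 1 > 0 → local minimum

Critical points: x = 2 (local maximum); x = 3 (local minimum)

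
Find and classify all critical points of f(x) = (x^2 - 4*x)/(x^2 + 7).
f'(x) = 2*(2*x^2 + 7*x - 14)/(x^4 + 14*x^2 + 49)

Solve f'(x) = 0:
  f'(x) = 2*(2*x^2 + 7*x - 14)/(x^2 + 7)^2; the denominator is positive wherever f is defined, so f'(x) = 0 ⇔ 4*x^2 + 14*x - 28 = 0.
  Factor: 4*x^2 + 14*x - 28 = 2*(2*x^2 + 7*x - 14); 2*x^2 + 7*x - 14 = 0 has no rational roots; quadratic formula: x = (-7 ± √161)/4.
  ⇒ x = -sqrt(161)/4 - 7/4 ≈ -4.9221, -7/4 + sqrt(161)/4 ≈ 1.4221

f''(x) = 2*(-4*x^3 - 21*x^2 + 84*x + 49)/(x^6 + 21*x^4 + 147*x^2 + 343)
Second-derivative test at each critical point:
  f''(-4.9221) = -0.0260 < 0 → local maximum
  f''(1.4221) = 0.3117 > 0 → local minimum

Critical points: x = -sqrt(161)/4 - 7/4 ≈ -4.9221 (local maximum); x = -7/4 + sqrt(161)/4 ≈ 1.4221 (local minimum)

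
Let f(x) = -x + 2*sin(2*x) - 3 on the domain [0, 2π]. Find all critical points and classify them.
f'(x) = 4*cos(2*x) - 1

Solve f'(x) = 0 on [0, 2π]:
  f'(x) = 0 ⇔ cos(2*x) = 1/4, i.e. 2*x = ±arccos(1/4) + 2nπ; keep the solutions lying in [0, 2π].
  ⇒ x = acos(1/4)/2 ≈ 0.6591, pi - acos(1/4)/2 ≈ 2.4825, acos(1/4)/2 + pi ≈ 3.8007, -acos(1/4)/2 + 2*pi ≈ 5.6241

f''(x) = -8*sin(2*x)
Second-derivative test at each critical point:
  f''(0.6591) = -7.7460 < 0 → local maximum
  f''(2.4825) = 7.7460 > 0 → local minimum
  f''(3.8007) = -7.7460 < 0 → local maximum
  f''(5.6241) = 7.7460 > 0 → local minimum

Critical points: x = acos(1/4)/2 ≈ 0.6591 (local maximum); x = pi - acos(1/4)/2 ≈ 2.4825 (local minimum); x = acos(1/4)/2 + pi ≈ 3.8007 (local maximum); x = -acos(1/4)/2 + 2*pi ≈ 5.6241 (local minimum)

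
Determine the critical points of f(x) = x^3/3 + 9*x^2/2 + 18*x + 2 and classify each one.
f'(x) = x^2 + 9*x + 18

Solve f'(x) = 0:
  Factor: x^2 + 9*x + 18 = (x + 3)*(x + 6) = 0.
  ⇒ x = -6, -3

f''(x) = 2*x + 9
Second-derivative test at each critical point:
  f''(-6) = -3 < 0 → local maximum
  f''(-3) = 3 > 0 → local minimum

Critical points: x = -6 (local maximum); x = -3 (local minimum)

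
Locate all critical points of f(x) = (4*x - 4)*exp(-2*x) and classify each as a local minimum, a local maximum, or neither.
f'(x) = 4*(3 - 2*x)*exp(-2*x)

Solve f'(x) = 0:
  f'(x) = (12 - 8*x)·exp(-2*x) and exp(-2*x) > 0 for every x, so f'(x) = 0 ⇔ 12 - 8*x = 0.
  Factor: 12 - 8*x = -4*(2*x - 3) = 0.
  ⇒ x = 3/2

f''(x) = 16*(x - 2)*exp(-2*x)
Second-derivative test at each critical point:
  f''(3/2) = -0.3983 < 0 → local maximum

Critical points: x = 3/2 (local maximum)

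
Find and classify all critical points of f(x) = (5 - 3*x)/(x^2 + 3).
f'(x) = (3*x^2 - 10*x - 9)/(x^4 + 6*x^2 + 9)

Solve f'(x) = 0:
  f'(x) = (3*x^2 - 10*x - 9)/(x^2 + 3)^2; the denominator is positive wherever f is defined, so f'(x) = 0 ⇔ 3*x^2 - 10*x - 9 = 0.
  3*x^2 - 10*x - 9 = 0 has no rational roots; quadratic formula: x = (10 ± √208)/6.
  ⇒ x = 5/3 - 2*sqrt(13)/3 ≈ -0.7370, 5/3 + 2*sqrt(13)/3 ≈ 4.0704

f''(x) = 2*(4*x^2*(5 - 3*x) + (9*x - 5)*(x^2 + 3))/(x^2 + 3)^3
Second-derivative test at each critical point:
  f''(-0.7370) = -1.1488 < 0 → local maximum
  f''(4.0704) = 0.0377 > 0 → local minimum

Critical points: x = 5/3 - 2*sqrt(13)/3 ≈ -0.7370 (local maximum); x = 5/3 + 2*sqrt(13)/3 ≈ 4.0704 (local minimum)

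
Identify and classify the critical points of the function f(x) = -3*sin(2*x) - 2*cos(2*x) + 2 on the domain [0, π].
f'(x) = 4*sin(2*x) - 6*cos(2*x)

Solve f'(x) = 0 on [0, π]:
  f'(x) = 0 ⇔ -3*cos(2*x) = -2*sin(2*x) ⇔ tan(2*x) = 3/2, i.e. 2*x = arctan(3/2) + nπ; keep the solutions lying in [0, π].
  ⇒ x = atan(3/2)/2 ≈ 0.4914, atan(3/2)/2 + pi/2 ≈ 2.0622

f''(x) = 12*sin(2*x) + 8*cos(2*x)
Second-derivative test at each critical point:
  f''(0.4914) = 14.4222 > 0 → local minimum
  f''(2.0622) = -14.4222 < 0 → local maximum

Critical points: x = atan(3/2)/2 ≈ 0.4914 (local minimum); x = atan(3/2)/2 + pi/2 ≈ 2.0622 (local maximum)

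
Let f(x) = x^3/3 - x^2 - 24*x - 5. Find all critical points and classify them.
f'(x) = x^2 - 2*x - 24

Solve f'(x) = 0:
  Factor: x^2 - 2*x - 24 = (x - 6)*(x + 4) = 0.
  ⇒ x = -4, 6

f''(x) = 2*x - 2
Second-derivative test at each critical point:
  f''(-4) = -10 < 0 → local maximum
  f''(6) = 10 > 0 → local minimum

Critical points: x = -4 (local maximum); x = 6 (local minimum)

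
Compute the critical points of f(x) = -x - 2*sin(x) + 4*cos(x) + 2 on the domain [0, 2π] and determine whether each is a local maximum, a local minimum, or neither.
f'(x) = -4*sin(x) - 2*cos(x) - 1

Solve f'(x) = 0 on [0, 2π]:
  f'(x) = 0 ⇔ -4*sin(x) - 2*cos(x) = 1. Write the left side as R·cos(x + φ) with R = √((-2)² + 4²) = 2*sqrt(5), cos φ = -sqrt(5)/5, sin φ = 2*sqrt(5)/5; then cos(x + φ) = sqrt(5)/10. Solve for x and keep the solutions lying in [0, 2π].
  ⇒ x = atan((-2 + sqrt(19))/(-2*sqrt(19) - 1)) + pi ≈ 2.9035, atan((-sqrt(19) - 2)/(-1 + 2*sqrt(19))) + 2*pi ≈ 5.5940

f''(x) = 2*sin(x) - 4*cos(x)
Second-derivative test at each critical point:
  f''(2.9035) = 4.3589 > 0 → local minimum
  f''(5.5940) = -4.3589 < 0 → local maximum

Critical points: x = atan((-2 + sqrt(19))/(-2*sqrt(19) - 1)) + pi ≈ 2.9035 (local minimum); x = atan((-sqrt(19) - 2)/(-1 + 2*sqrt(19))) + 2*pi ≈ 5.5940 (local maximum)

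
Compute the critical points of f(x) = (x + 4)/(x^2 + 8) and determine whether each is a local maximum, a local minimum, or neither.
f'(x) = (x^2 - 2*x*(x + 4) + 8)/(x^2 + 8)^2

Solve f'(x) = 0:
  f'(x) = -(x^2 + 8*x - 8)/(x^2 + 8)^2; the denominator is positive wherever f is defined, so f'(x) = 0 ⇔ -x^2 - 8*x + 8 = 0.
  x^2 + 8*x - 8 = 0 has no rational roots; quadratic formula: x = (-8 ± √96)/2.
  ⇒ x = -2*sqrt(6) - 4 ≈ -8.8990, -4 + 2*sqrt(6) ≈ 0.8990

f''(x) = 2*(4*x^2*(x + 4) - (3*x + 4)*(x^2 + 8))/(x^2 + 8)^3
Second-derivative test at each critical point:
  f''(-8.8990) = 0.0013 > 0 → local minimum
  f''(0.8990) = -0.1263 < 0 → local maximum

Critical points: x = -2*sqrt(6) - 4 ≈ -8.8990 (local minimum); x = -4 + 2*sqrt(6) ≈ 0.8990 (local maximum)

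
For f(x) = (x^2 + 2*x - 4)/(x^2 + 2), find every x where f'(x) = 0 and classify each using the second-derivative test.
f'(x) = 2*(-x^2 + 6*x + 2)/(x^4 + 4*x^2 + 4)

Solve f'(x) = 0:
  f'(x) = -2*(x^2 - 6*x - 2)/(x^2 + 2)^2; the denominator is positive wherever f is defined, so f'(x) = 0 ⇔ -2*x^2 + 12*x + 4 = 0.
  Factor: -2*x^2 + 12*x + 4 = -2*(x^2 - 6*x - 2); x^2 - 6*x - 2 = 0 has no rational roots; quadratic formula: x = (6 ± √44)/2.
  ⇒ x = 3 - sqrt(11) ≈ -0.3166, 3 + sqrt(11) ≈ 6.3166

f''(x) = 4*(x^3 - 9*x^2 - 6*x + 6)/(x^6 + 6*x^4 + 12*x^2 + 8)
Second-derivative test at each critical point:
  f''(-0.3166) = 3.0076 > 0 → local minimum
  f''(6.3166) = -0.0076 < 0 → local maximum

Critical points: x = 3 - sqrt(11) ≈ -0.3166 (local minimum); x = 3 + sqrt(11) ≈ 6.3166 (local maximum)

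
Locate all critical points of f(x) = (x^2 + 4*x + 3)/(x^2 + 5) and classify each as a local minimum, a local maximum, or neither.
f'(x) = 4*(-x^2 + x + 5)/(x^4 + 10*x^2 + 25)

Solve f'(x) = 0:
  f'(x) = -4*(x^2 - x - 5)/(x^2 + 5)^2; the denominator is positive wherever f is defined, so f'(x) = 0 ⇔ -4*x^2 + 4*x + 20 = 0.
  Factor: -4*x^2 + 4*x + 20 = -4*(x^2 - x - 5); x^2 - x - 5 = 0 has no rational roots; quadratic formula: x = (1 ± √21)/2.
  ⇒ x = 1/2 - sqrt(21)/2 ≈ -1.7913, 1/2 + sqrt(21)/2 ≈ 2.7913

f''(x) = 4*(2*x^3 - 3*x^2 - 30*x + 5)/(x^6 + 15*x^4 + 75*x^2 + 125)
Second-derivative test at each critical point:
  f''(-1.7913) = 0.2720 > 0 → local minimum
  f''(2.7913) = -0.1120 < 0 → local maximum

Critical points: x = 1/2 - sqrt(21)/2 ≈ -1.7913 (local minimum); x = 1/2 + sqrt(21)/2 ≈ 2.7913 (local maximum)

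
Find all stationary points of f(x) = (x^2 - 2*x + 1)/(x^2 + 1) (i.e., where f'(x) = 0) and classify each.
f'(x) = 2*(x^2 - 1)/(x^4 + 2*x^2 + 1)

Solve f'(x) = 0:
  f'(x) = 2*(x - 1)*(x + 1)/(x^2 + 1)^2; the denominator is positive wherever f is defined, so f'(x) = 0 ⇔ 2*x^2 - 2 = 0.
  Factor: 2*x^2 - 2 = 2*(x - 1)*(x + 1) = 0.
  ⇒ x = -1, 1

f''(x) = 4*x*(3 - x^2)/(x^6 + 3*x^4 + 3*x^2 + 1)
Second-derivative test at each critical point:
  f''(-1) = -1 < 0 → local maximum
  f''(1) = 1 > 0 → local minimum

Critical points: x = -1 (local maximum); x = 1 (local minimum)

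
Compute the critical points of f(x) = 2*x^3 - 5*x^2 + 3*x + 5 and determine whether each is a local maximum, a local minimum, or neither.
f'(x) = 6*x^2 - 10*x + 3

Solve f'(x) = 0:
  6*x^2 - 10*x + 3 = 0 has no rational roots; quadratic formula: x = (10 ± √28)/12.
  ⇒ x = 5/6 - sqrt(7)/6 ≈ 0.3924, sqrt(7)/6 + 5/6 ≈ 1.2743

f''(x) = 12*x - 10
Second-derivative test at each critical point:
  f''(0.3924) = -5.2915 < 0 → local maximum
  f''(1.2743) = 5.2915 > 0 → local minimum

Critical points: x = 5/6 - sqrt(7)/6 ≈ 0.3924 (local maximum); x = sqrt(7)/6 + 5/6 ≈ 1.2743 (local minimum)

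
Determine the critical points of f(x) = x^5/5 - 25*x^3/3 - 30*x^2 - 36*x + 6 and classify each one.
f'(x) = x^4 - 25*x^2 - 60*x - 36

Solve f'(x) = 0:
  Factor: x^4 - 25*x^2 - 60*x - 36 = (x - 6)*(x + 1)*(x + 2)*(x + 3) = 0.
  ⇒ x = -3, -2, -1, 6

f''(x) = 4*x^3 - 50*x - 60
Second-derivative test at each critical point:
  f''(-3) = -18 < 0 → local maximum
  f''(-2) = 8 > 0 → local minimum
  f''(-1) = -14 < 0 → local maximum
  f''(6) = 504 > 0 → local minimum

Critical points: x = -3 (local maximum); x = -2 (local minimum); x = -1 (local maximum); x = 6 (local minimum)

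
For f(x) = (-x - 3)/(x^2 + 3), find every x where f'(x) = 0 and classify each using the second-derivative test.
f'(x) = (-x^2 + 2*x*(x + 3) - 3)/(x^2 + 3)^2

Solve f'(x) = 0:
  f'(x) = (x^2 + 6*x - 3)/(x^2 + 3)^2; the denominator is positive wherever f is defined, so f'(x) = 0 ⇔ x^2 + 6*x - 3 = 0.
  x^2 + 6*x - 3 = 0 has no rational roots; quadratic formula: x = (-6 ± √48)/2.
  ⇒ x = -2*sqrt(3) - 3 ≈ -6.4641, -3 + 2*sqrt(3) ≈ 0.4641

f''(x) = 2*(-4*x^2*(x + 3) + 3*(x + 1)*(x^2 + 3))/(x^2 + 3)^3
Second-derivative test at each critical point:
  f''(-6.4641) = -0.0035 < 0 → local maximum
  f''(0.4641) = 0.6701 > 0 → local minimum

Critical points: x = -2*sqrt(3) - 3 ≈ -6.4641 (local maximum); x = -3 + 2*sqrt(3) ≈ 0.4641 (local minimum)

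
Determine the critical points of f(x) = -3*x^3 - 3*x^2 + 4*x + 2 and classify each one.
f'(x) = -9*x^2 - 6*x + 4

Solve f'(x) = 0:
  9*x^2 + 6*x - 4 = 0 has no rational roots; quadratic formula: x = (-6 ± √180)/18.
  ⇒ x = -sqrt(5)/3 - 1/3 ≈ -1.0787, -1/3 + sqrt(5)/3 ≈ 0.4120

f''(x) = -18*x - 6
Second-derivative test at each critical point:
  f''(-1.0787) = 13.4164 > 0 → local minimum
  f''(0.4120) = -13.4164 < 0 → local maximum

Critical points: x = -sqrt(5)/3 - 1/3 ≈ -1.0787 (local minimum); x = -1/3 + sqrt(5)/3 ≈ 0.4120 (local maximum)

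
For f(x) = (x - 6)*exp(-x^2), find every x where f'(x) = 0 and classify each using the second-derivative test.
f'(x) = (-2*x*(x - 6) + 1)*exp(-x^2)

Solve f'(x) = 0:
  f'(x) = (-2*x^2 + 12*x + 1)·exp(-x^2) and exp(-x^2) > 0 for every x, so f'(x) = 0 ⇔ -2*x^2 + 12*x + 1 = 0.
  2*x^2 - 12*x - 1 = 0 has no rational roots; quadratic formula: x = (12 ± √152)/4.
  ⇒ x = 3 - sqrt(38)/2 ≈ -0.0822, 3 + sqrt(38)/2 ≈ 6.0822

f''(x) = 2*(2*x^2*(x - 6) - 3*x + 6)*exp(-x^2)
Second-derivative test at each critical point:
  f''(-0.0822) = 12.2458 > 0 → local minimum
  f''(6.0822) = -1.059e-15 < 0 → local maximum

Critical points: x = 3 - sqrt(38)/2 ≈ -0.0822 (local minimum); x = 3 + sqrt(38)/2 ≈ 6.0822 (local maximum)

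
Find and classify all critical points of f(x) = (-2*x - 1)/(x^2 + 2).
f'(x) = 2*(x^2 + x - 2)/(x^4 + 4*x^2 + 4)

Solve f'(x) = 0:
  f'(x) = 2*(x - 1)*(x + 2)/(x^2 + 2)^2; the denominator is positive wherever f is defined, so f'(x) = 0 ⇔ 2*x^2 + 2*x - 4 = 0.
  Factor: 2*x^2 + 2*x - 4 = 2*(x - 1)*(x + 2) = 0.
  ⇒ x = -2, 1

f''(x) = 2*(-4*x^2*(2*x + 1) + (6*x + 1)*(x^2 + 2))/(x^2 + 2)^3
Second-derivative test at each critical point:
  f''(-2) = -1/6 < 0 → local maximum
  f''(1) = 2/3 > 0 → local minimum

Critical points: x = -2 (local maximum); x = 1 (local minimum)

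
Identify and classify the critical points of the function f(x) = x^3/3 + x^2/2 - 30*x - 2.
f'(x) = x^2 + x - 30

Solve f'(x) = 0:
  Factor: x^2 + x - 30 = (x - 5)*(x + 6) = 0.
  ⇒ x = -6, 5

f''(x) = 2*x + 1
Second-derivative test at each critical point:
  f''(-6) = -11 < 0 → local maximum
  f''(5) = 11 > 0 → local minimum

Critical points: x = -6 (local maximum); x = 5 (local minimum)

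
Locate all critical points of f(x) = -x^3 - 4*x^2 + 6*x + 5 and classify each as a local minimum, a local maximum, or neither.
f'(x) = -3*x^2 - 8*x + 6

Solve f'(x) = 0:
  3*x^2 + 8*x - 6 = 0 has no rational roots; quadratic formula: x = (-8 ± √136)/6.
  ⇒ x = -sqrt(34)/3 - 4/3 ≈ -3.2770, -4/3 + sqrt(34)/3 ≈ 0.6103

f''(x) = -6*x - 8
Second-derivative test at each critical point:
  f''(-3.2770) = 11.6619 > 0 → local minimum
  f''(0.6103) = -11.6619 < 0 → local maximum

Critical points: x = -sqrt(34)/3 - 4/3 ≈ -3.2770 (local minimum); x = -4/3 + sqrt(34)/3 ≈ 0.6103 (local maximum)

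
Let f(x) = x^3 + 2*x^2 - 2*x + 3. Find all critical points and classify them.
f'(x) = 3*x^2 + 4*x - 2

Solve f'(x) = 0:
  3*x^2 + 4*x - 2 = 0 has no rational roots; quadratic formula: x = (-4 ± √40)/6.
  ⇒ x = -sqrt(10)/3 - 2/3 ≈ -1.7208, -2/3 + sqrt(10)/3 ≈ 0.3874

f''(x) = 6*x + 4
Second-derivative test at each critical point:
  f''(-1.7208) = -6.3246 < 0 → local maximum
  f''(0.3874) = 6.3246 > 0 → local minimum

Critical points: x = -sqrt(10)/3 - 2/3 ≈ -1.7208 (local maximum); x = -2/3 + sqrt(10)/3 ≈ 0.3874 (local minimum)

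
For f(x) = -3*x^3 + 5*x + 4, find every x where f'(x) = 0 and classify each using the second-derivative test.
f'(x) = 5 - 9*x^2

Solve f'(x) = 0:
  9*x^2 - 5 = 0 has no rational roots; quadratic formula: x = (0 ± √180)/18.
  ⇒ x = -sqrt(5)/3 ≈ -0.7454, sqrt(5)/3 ≈ 0.7454

f''(x) = -18*x
Second-derivative test at each critical point:
  f''(-0.7454) = 13.4164 > 0 → local minimum
  f''(0.7454) = -13.4164 < 0 → local maximum

Critical points: x = -sqrt(5)/3 ≈ -0.7454 (local minimum); x = sqrt(5)/3 ≈ 0.7454 (local maximum)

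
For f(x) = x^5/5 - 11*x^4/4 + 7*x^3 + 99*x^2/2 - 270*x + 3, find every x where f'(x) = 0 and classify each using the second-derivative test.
f'(x) = x^4 - 11*x^3 + 21*x^2 + 99*x - 270

Solve f'(x) = 0:
  Factor: x^4 - 11*x^3 + 21*x^2 + 99*x - 270 = (x - 6)*(x - 5)*(x - 3)*(x + 3) = 0.
  ⇒ x = -3, 3, 5, 6

f''(x) = 4*x^3 - 33*x^2 + 42*x + 99
Second-derivative test at each critical point:
  f''(-3) = -432 < 0 → local maximum
  f''(3) = 36 > 0 → local minimum
  f''(5) = -16 < 0 → local maximum
  f''(6) = 27 > 0 → local minimum

Critical points: x = -3 (local maximum); x = 3 (local minimum); x = 5 (local maximum); x = 6 (local minimum)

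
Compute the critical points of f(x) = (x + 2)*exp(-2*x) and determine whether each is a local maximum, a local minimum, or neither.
f'(x) = (-2*x - 3)*exp(-2*x)

Solve f'(x) = 0:
  f'(x) = (-2*x - 3)·exp(-2*x) and exp(-2*x) > 0 for every x, so f'(x) = 0 ⇔ -2*x - 3 = 0.
  -2*x - 3 = 0.
  ⇒ x = -3/2

f''(x) = 4*(x + 1)*exp(-2*x)
Second-derivative test at each critical point:
  f''(-3/2) = -40.1711 < 0 → local maximum

Critical points: x = -3/2 (local maximum)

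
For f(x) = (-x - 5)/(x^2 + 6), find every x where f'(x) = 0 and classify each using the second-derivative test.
f'(x) = (-x^2 + 2*x*(x + 5) - 6)/(x^2 + 6)^2

Solve f'(x) = 0:
  f'(x) = (x^2 + 10*x - 6)/(x^2 + 6)^2; the denominator is positive wherever f is defined, so f'(x) = 0 ⇔ x^2 + 10*x - 6 = 0.
  x^2 + 10*x - 6 = 0 has no rational roots; quadratic formula: x = (-10 ± √124)/2.
  ⇒ x = -sqrt(31) - 5 ≈ -10.5678, -5 + sqrt(31) ≈ 0.5678

f''(x) = 2*(-4*x^2*(x + 5) + (3*x + 5)*(x^2 + 6))/(x^2 + 6)^3
Second-derivative test at each critical point:
  f''(-10.5678) = -0.0008 < 0 → local maximum
  f''(0.5678) = 0.2786 > 0 → local minimum

Critical points: x = -sqrt(31) - 5 ≈ -10.5678 (local maximum); x = -5 + sqrt(31) ≈ 0.5678 (local minimum)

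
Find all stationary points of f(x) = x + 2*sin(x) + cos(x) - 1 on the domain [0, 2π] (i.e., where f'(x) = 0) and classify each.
f'(x) = -sin(x) + 2*cos(x) + 1

Solve f'(x) = 0 on [0, 2π]:
  f'(x) = 0 ⇔ -sin(x) + 2*cos(x) = -1. Write the left side as R·cos(x + φ) with R = √(2² + 1²) = sqrt(5), cos φ = 2*sqrt(5)/5, sin φ = sqrt(5)/5; then cos(x + φ) = -sqrt(5)/5. Solve for x and keep the solutions lying in [0, 2π].
  ⇒ x = pi/2 ≈ 1.5708, atan(3/4) + pi ≈ 3.7851

f''(x) = -2*sin(x) - cos(x)
Second-derivative test at each critical point:
  f''(1.5708) = -2 < 0 → local maximum
  f''(3.7851) = 2 > 0 → local minimum

Critical points: x = pi/2 ≈ 1.5708 (local maximum); x = atan(3/4) + pi ≈ 3.7851 (local minimum)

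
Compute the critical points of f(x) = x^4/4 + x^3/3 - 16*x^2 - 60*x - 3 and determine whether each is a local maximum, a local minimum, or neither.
f'(x) = x^3 + x^2 - 32*x - 60

Solve f'(x) = 0:
  Factor: x^3 + x^2 - 32*x - 60 = (x - 6)*(x + 2)*(x + 5) = 0.
  ⇒ x = -5, -2, 6

f''(x) = 3*x^2 + 2*x - 32
Second-derivative test at each critical point:
  f''(-5) = 33 > 0 → local minimum
  f''(-2) = -24 < 0 → local maximum
  f''(6) = 88 > 0 → local minimum

Critical points: x = -5 (local minimum); x = -2 (local maximum); x = 6 (local minimum)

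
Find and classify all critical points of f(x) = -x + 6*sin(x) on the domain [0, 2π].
f'(x) = 6*cos(x) - 1

Solve f'(x) = 0 on [0, 2π]:
  f'(x) = 0 ⇔ cos(x) = 1/6, i.e. x = ±arccos(1/6) + 2nπ; keep the solutions lying in [0, 2π].
  ⇒ x = acos(1/6) ≈ 1.4033, -acos(1/6) + 2*pi ≈ 4.8798

f''(x) = -6*sin(x)
Second-derivative test at each critical point:
  f''(1.4033) = -5.9161 < 0 → local maximum
  f''(4.8798) = 5.9161 > 0 → local minimum

Critical points: x = acos(1/6) ≈ 1.4033 (local maximum); x = -acos(1/6) + 2*pi ≈ 4.8798 (local minimum)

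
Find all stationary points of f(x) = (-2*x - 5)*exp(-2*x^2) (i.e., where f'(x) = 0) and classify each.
f'(x) = 2*(2*x*(2*x + 5) - 1)*exp(-2*x^2)

Solve f'(x) = 0:
  f'(x) = (8*x^2 + 20*x - 2)·exp(-2*x^2) and exp(-2*x^2) > 0 for every x, so f'(x) = 0 ⇔ 8*x^2 + 20*x - 2 = 0.
  Factor: 8*x^2 + 20*x - 2 = 2*(4*x^2 + 10*x - 1); 4*x^2 + 10*x - 1 = 0 has no rational roots; quadratic formula: x = (-10 ± √116)/8.
  ⇒ x = -sqrt(29)/4 - 5/4 ≈ -2.5963, -5/4 + sqrt(29)/4 ≈ 0.0963

f''(x) = 4*(-8*x^3 - 20*x^2 + 6*x + 5)*exp(-2*x^2)
Second-derivative test at each critical point:
  f''(-2.5963) = -3.008e-05 < 0 → local maximum
  f''(0.0963) = 21.1449 > 0 → local minimum

Critical points: x = -sqrt(29)/4 - 5/4 ≈ -2.5963 (local maximum); x = -5/4 + sqrt(29)/4 ≈ 0.0963 (local minimum)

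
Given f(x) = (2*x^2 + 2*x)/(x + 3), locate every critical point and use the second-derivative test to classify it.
f'(x) = 2*(x^2 + 6*x + 3)/(x^2 + 6*x + 9)

Solve f'(x) = 0:
  f'(x) = 2*(x^2 + 6*x + 3)/(x + 3)^2; the denominator is positive wherever f is defined, so f'(x) = 0 ⇔ 2*x^2 + 12*x + 6 = 0.
  Factor: 2*x^2 + 12*x + 6 = 2*(x^2 + 6*x + 3); x^2 + 6*x + 3 = 0 has no rational roots; quadratic formula: x = (-6 ± √24)/2.
  ⇒ x = -3 - sqrt(6) ≈ -5.4495, -3 + sqrt(6) ≈ -0.5505

f''(x) = 24/(x^3 + 9*x^2 + 27*x + 27)
Second-derivative test at each critical point:
  f''(-5.4495) = -1.6330 < 0 → local maximum
  f''(-0.5505) = 1.6330 > 0 → local minimum

Critical points: x = -3 - sqrt(6) ≈ -5.4495 (local maximum); x = -3 + sqrt(6) ≈ -0.5505 (local minimum)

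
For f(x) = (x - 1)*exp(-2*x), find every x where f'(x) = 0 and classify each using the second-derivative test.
f'(x) = (3 - 2*x)*exp(-2*x)

Solve f'(x) = 0:
  f'(x) = (3 - 2*x)·exp(-2*x) and exp(-2*x) > 0 for every x, so f'(x) = 0 ⇔ 3 - 2*x = 0.
  3 - 2*x = 0.
  ⇒ x = 3/2

f''(x) = 4*(x - 2)*exp(-2*x)
Second-derivative test at each critical point:
  f''(3/2) = -0.0996 < 0 → local maximum

Critical points: x = 3/2 (local maximum)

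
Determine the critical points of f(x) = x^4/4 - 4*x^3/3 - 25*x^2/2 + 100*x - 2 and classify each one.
f'(x) = x^3 - 4*x^2 - 25*x + 100

Solve f'(x) = 0:
  Factor: x^3 - 4*x^2 - 25*x + 100 = (x - 5)*(x - 4)*(x + 5) = 0.
  ⇒ x = -5, 4, 5

f''(x) = 3*x^2 - 8*x - 25
Second-derivative test at each critical point:
  f''(-5) = 90 > 0 → local minimum
  f''(4) = -9 < 0 → local maximum
  f''(5) = 10 > 0 → local minimum

Critical points: x = -5 (local minimum); x = 4 (local maximum); x = 5 (local minimum)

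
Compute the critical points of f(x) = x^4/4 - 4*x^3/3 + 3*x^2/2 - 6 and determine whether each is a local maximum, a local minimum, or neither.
f'(x) = x*(x^2 - 4*x + 3)

Solve f'(x) = 0:
  Factor: x^3 - 4*x^2 + 3*x = x*(x - 3)*(x - 1) = 0.
  ⇒ x = 0, 1, 3

f''(x) = 3*x^2 - 8*x + 3
Second-derivative test at each critical point:
  f''(0) = 3 > 0 → local minimum
  f''(1) = -2 < 0 → local maximum
  f''(3) = 6 > 0 → local minimum

Critical points: x = 0 (local minimum); x = 1 (local maximum); x = 3 (local minimum)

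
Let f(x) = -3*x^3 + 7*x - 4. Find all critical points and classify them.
f'(x) = 7 - 9*x^2

Solve f'(x) = 0:
  9*x^2 - 7 = 0 has no rational roots; quadratic formula: x = (0 ± √252)/18.
  ⇒ x = -sqrt(7)/3 ≈ -0.8819, sqrt(7)/3 ≈ 0.8819

f''(x) = -18*x
Second-derivative test at each critical point:
  f''(-0.8819) = 15.8745 > 0 → local minimum
  f''(0.8819) = -15.8745 < 0 → local maximum

Critical points: x = -sqrt(7)/3 ≈ -0.8819 (local minimum); x = sqrt(7)/3 ≈ 0.8819 (local maximum)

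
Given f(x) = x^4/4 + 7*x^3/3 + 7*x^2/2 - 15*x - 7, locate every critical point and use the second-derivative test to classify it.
f'(x) = x^3 + 7*x^2 + 7*x - 15

Solve f'(x) = 0:
  Factor: x^3 + 7*x^2 + 7*x - 15 = (x - 1)*(x + 3)*(x + 5) = 0.
  ⇒ x = -5, -3, 1

f''(x) = 3*x^2 + 14*x + 7
Second-derivative test at each critical point:
  f''(-5) = 12 > 0 → local minimum
  f''(-3) = -8 < 0 → local maximum
  f''(1) = 24 > 0 → local minimum

Critical points: x = -5 (local minimum); x = -3 (local maximum); x = 1 (local minimum)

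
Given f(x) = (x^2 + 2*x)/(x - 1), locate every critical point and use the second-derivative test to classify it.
f'(x) = (x^2 - 2*x - 2)/(x^2 - 2*x + 1)

Solve f'(x) = 0:
  f'(x) = (x^2 - 2*x - 2)/(x - 1)^2; the denominator is positive wherever f is defined, so f'(x) = 0 ⇔ x^2 - 2*x - 2 = 0.
  x^2 - 2*x - 2 = 0 has no rational roots; quadratic formula: x = (2 ± √12)/2.
  ⇒ x = 1 - sqrt(3) ≈ -0.7321, 1 + sqrt(3) ≈ 2.7321

f''(x) = 6/(x^3 - 3*x^2 + 3*x - 1)
Second-derivative test at each critical point:
  f''(-0.7321) = -1.1547 < 0 → local maximum
  f''(2.7321) = 1.1547 > 0 → local minimum

Critical points: x = 1 - sqrt(3) ≈ -0.7321 (local maximum); x = 1 + sqrt(3) ≈ 2.7321 (local minimum)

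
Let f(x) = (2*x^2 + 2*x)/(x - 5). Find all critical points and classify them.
f'(x) = 2*(x^2 - 10*x - 5)/(x^2 - 10*x + 25)

Solve f'(x) = 0:
  f'(x) = 2*(x^2 - 10*x - 5)/(x - 5)^2; the denominator is positive wherever f is defined, so f'(x) = 0 ⇔ 2*x^2 - 20*x - 10 = 0.
  Factor: 2*x^2 - 20*x - 10 = 2*(x^2 - 10*x - 5); x^2 - 10*x - 5 = 0 has no rational roots; quadratic formula: x = (10 ± √120)/2.
  ⇒ x = 5 - sqrt(30) ≈ -0.4772, 5 + sqrt(30) ≈ 10.4772

f''(x) = 120/(x^3 - 15*x^2 + 75*x - 125)
Second-derivative test at each critical point:
  f''(-0.4772) = -0.7303 < 0 → local maximum
  f''(10.4772) = 0.7303 > 0 → local minimum

Critical points: x = 5 - sqrt(30) ≈ -0.4772 (local maximum); x = 5 + sqrt(30) ≈ 10.4772 (local minimum)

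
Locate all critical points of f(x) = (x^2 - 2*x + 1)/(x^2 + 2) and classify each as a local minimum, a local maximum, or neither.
f'(x) = 2*(x^2 + x - 2)/(x^4 + 4*x^2 + 4)

Solve f'(x) = 0:
  f'(x) = 2*(x - 1)*(x + 2)/(x^2 + 2)^2; the denominator is positive wherever f is defined, so f'(x) = 0 ⇔ 2*x^2 + 2*x - 4 = 0.
  Factor: 2*x^2 + 2*x - 4 = 2*(x - 1)*(x + 2) = 0.
  ⇒ x = -2, 1

f''(x) = 2*(-2*x^3 - 3*x^2 + 12*x + 2)/(x^6 + 6*x^4 + 12*x^2 + 8)
Second-derivative test at each critical point:
  f''(-2) = -1/6 < 0 → local maximum
  f''(1) = 2/3 > 0 → local minimum

Critical points: x = -2 (local maximum); x = 1 (local minimum)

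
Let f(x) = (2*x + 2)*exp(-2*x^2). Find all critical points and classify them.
f'(x) = 2*(-4*x*(x + 1) + 1)*exp(-2*x^2)

Solve f'(x) = 0:
  f'(x) = (-8*x^2 - 8*x + 2)·exp(-2*x^2) and exp(-2*x^2) > 0 for every x, so f'(x) = 0 ⇔ -8*x^2 - 8*x + 2 = 0.
  Factor: -8*x^2 - 8*x + 2 = -2*(4*x^2 + 4*x - 1); 4*x^2 + 4*x - 1 = 0 has no rational roots; quadratic formula: x = (-4 ± √32)/8.
  ⇒ x = -sqrt(2)/2 - 1/2 ≈ -1.2071, -1/2 + sqrt(2)/2 ≈ 0.2071

f''(x) = 8*(4*x^2*(x + 1) - 3*x - 1)*exp(-2*x^2)
Second-derivative test at each critical point:
  f''(-1.2071) = 0.6137 > 0 → local minimum
  f''(0.2071) = -10.3836 < 0 → local maximum

Critical points: x = -sqrt(2)/2 - 1/2 ≈ -1.2071 (local minimum); x = -1/2 + sqrt(2)/2 ≈ 0.2071 (local maximum)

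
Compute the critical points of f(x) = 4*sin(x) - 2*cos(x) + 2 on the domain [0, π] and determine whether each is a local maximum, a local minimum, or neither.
f'(x) = 2*sin(x) + 4*cos(x)

Solve f'(x) = 0 on [0, π]:
  f'(x) = 0 ⇔ 4*cos(x) = -2*sin(x) ⇔ tan(x) = -2, i.e. x = arctan(-2) + nπ; keep the solutions lying in [0, π].
  ⇒ x = pi - atan(2) ≈ 2.0344

f''(x) = -4*sin(x) + 2*cos(x)
Second-derivative test at each critical point:
  f''(2.0344) = -4.4721 < 0 → local maximum

Critical points: x = pi - atan(2) ≈ 2.0344 (local maximum)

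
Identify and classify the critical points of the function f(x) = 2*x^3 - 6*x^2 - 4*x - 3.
f'(x) = 6*x^2 - 12*x - 4

Solve f'(x) = 0:
  Factor: 6*x^2 - 12*x - 4 = 2*(3*x^2 - 6*x - 2); 3*x^2 - 6*x - 2 = 0 has no rational roots; quadratic formula: x = (6 ± √60)/6.
  ⇒ x = 1 - sqrt(15)/3 ≈ -0.2910, 1 + sqrt(15)/3 ≈ 2.2910

f''(x) = 12*x - 12
Second-derivative test at each critical point:
  f''(-0.2910) = -15.4919 < 0 → local maximum
  f''(2.2910) = 15.4919 > 0 → local minimum

Critical points: x = 1 - sqrt(15)/3 ≈ -0.2910 (local maximum); x = 1 + sqrt(15)/3 ≈ 2.2910 (local minimum)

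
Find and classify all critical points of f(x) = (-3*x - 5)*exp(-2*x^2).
f'(x) = (4*x*(3*x + 5) - 3)*exp(-2*x^2)

Solve f'(x) = 0:
  f'(x) = (12*x^2 + 20*x - 3)·exp(-2*x^2) and exp(-2*x^2) > 0 for every x, so f'(x) = 0 ⇔ 12*x^2 + 20*x - 3 = 0.
  12*x^2 + 20*x - 3 = 0 has no rational roots; quadratic formula: x = (-20 ± √544)/24.
  ⇒ x = -sqrt(34)/6 - 5/6 ≈ -1.8052, -5/6 + sqrt(34)/6 ≈ 0.1385

f''(x) = 4*(-12*x^3 - 20*x^2 + 9*x + 5)*exp(-2*x^2)
Second-derivative test at each critical point:
  f''(-1.8052) = -0.0345 < 0 → local maximum
  f''(0.1385) = 22.4460 > 0 → local minimum

Critical points: x = -sqrt(34)/6 - 5/6 ≈ -1.8052 (local maximum); x = -5/6 + sqrt(34)/6 ≈ 0.1385 (local minimum)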